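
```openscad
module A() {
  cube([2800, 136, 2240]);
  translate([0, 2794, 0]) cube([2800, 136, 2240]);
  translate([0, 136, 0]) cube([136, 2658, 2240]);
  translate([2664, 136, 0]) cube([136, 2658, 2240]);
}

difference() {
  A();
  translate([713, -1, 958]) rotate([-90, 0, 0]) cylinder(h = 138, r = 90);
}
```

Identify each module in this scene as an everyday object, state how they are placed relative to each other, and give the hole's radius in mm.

The subtracted cylinder has r = 90 mm.

A is a house frame. The house frame has a circular hole through its front wall. The hole's radius is 90 mm.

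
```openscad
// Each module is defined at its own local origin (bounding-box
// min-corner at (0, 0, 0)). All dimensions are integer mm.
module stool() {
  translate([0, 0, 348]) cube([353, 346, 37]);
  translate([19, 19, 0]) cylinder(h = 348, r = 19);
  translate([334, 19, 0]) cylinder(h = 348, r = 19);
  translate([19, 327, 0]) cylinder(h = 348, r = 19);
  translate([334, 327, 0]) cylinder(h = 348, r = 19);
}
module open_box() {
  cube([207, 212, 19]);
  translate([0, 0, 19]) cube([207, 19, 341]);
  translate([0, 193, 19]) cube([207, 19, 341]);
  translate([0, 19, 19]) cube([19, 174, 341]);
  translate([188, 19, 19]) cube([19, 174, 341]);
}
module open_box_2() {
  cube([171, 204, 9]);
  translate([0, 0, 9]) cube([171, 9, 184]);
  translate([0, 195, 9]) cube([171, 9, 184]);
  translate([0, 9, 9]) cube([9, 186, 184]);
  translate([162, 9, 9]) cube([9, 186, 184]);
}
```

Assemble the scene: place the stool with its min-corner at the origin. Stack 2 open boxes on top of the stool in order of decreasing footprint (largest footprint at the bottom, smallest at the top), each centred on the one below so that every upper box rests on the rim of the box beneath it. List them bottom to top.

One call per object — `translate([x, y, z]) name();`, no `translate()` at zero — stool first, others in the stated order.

stool();
translate([73, 67, 385]) open_box();
translate([91, 71, 745]) open_box_2();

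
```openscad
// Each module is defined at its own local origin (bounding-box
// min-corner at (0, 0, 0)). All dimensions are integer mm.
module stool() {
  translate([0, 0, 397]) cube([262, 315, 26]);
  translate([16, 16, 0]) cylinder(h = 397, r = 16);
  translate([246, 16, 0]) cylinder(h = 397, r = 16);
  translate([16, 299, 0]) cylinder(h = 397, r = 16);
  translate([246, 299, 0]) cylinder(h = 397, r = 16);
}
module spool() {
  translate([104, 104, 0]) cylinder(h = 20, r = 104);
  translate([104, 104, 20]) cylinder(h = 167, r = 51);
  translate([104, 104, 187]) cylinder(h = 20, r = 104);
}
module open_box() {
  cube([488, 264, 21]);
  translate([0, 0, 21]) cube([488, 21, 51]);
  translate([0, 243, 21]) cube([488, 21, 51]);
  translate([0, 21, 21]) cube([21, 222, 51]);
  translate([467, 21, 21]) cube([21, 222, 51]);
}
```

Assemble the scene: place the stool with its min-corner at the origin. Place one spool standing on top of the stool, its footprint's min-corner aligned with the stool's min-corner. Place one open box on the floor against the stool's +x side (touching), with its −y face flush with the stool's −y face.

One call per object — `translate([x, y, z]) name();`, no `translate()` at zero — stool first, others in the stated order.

stool();
translate([0, 0, 423]) spool();
translate([262, 0, 0]) open_box();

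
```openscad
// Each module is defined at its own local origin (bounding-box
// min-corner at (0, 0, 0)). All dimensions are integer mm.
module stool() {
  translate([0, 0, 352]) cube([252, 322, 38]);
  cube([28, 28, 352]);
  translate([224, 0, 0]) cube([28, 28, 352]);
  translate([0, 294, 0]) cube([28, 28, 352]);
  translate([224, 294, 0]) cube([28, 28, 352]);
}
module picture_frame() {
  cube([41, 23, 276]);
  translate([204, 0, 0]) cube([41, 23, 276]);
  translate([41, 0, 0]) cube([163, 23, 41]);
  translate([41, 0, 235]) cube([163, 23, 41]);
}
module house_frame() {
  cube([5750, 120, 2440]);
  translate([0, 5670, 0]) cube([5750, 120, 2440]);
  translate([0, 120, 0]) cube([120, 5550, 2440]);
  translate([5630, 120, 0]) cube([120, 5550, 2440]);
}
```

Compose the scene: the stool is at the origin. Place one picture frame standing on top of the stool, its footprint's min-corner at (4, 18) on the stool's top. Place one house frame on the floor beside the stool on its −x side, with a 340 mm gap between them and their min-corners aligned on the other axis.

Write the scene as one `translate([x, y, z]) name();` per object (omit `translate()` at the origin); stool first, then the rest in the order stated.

stool();
translate([4, 18, 390]) picture_frame();
translate([-6090, 0, 0]) house_frame();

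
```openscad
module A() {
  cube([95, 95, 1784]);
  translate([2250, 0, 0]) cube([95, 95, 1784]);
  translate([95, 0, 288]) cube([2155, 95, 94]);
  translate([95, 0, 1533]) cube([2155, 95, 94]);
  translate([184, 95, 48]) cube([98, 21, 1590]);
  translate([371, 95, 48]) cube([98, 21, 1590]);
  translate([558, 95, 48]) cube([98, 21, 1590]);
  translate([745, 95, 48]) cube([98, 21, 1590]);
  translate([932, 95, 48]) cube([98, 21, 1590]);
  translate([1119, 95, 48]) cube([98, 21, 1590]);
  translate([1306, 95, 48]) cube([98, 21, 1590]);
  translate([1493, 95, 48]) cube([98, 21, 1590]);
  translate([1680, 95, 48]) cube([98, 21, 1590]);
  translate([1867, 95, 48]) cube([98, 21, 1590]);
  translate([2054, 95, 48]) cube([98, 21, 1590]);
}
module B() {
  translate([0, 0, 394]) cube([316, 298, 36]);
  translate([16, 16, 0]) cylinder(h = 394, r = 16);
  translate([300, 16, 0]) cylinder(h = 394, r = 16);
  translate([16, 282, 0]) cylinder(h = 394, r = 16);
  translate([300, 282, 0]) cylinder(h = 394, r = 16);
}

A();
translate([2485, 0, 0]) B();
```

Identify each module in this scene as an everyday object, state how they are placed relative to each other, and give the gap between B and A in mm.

The stool's nearest face is 140 mm from the fence section's +x face.

A is a fence section. B is a stool. The stool is on the floor beside the fence section on its +x side. The gap between the stool and the fence section is 140 mm.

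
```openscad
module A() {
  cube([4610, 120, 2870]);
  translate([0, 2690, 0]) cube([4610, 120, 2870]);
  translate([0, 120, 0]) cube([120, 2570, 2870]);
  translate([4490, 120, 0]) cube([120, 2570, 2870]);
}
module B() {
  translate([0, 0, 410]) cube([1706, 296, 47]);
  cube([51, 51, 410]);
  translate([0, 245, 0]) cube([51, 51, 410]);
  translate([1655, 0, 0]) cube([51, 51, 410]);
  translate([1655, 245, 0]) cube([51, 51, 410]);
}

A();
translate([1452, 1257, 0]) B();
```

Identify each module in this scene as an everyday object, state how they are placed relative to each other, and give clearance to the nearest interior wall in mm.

Clearances: x = 1332, y = 1137; minimum 1137 mm.

A is a house frame. B is a bench. The bench sits inside the house frame, centred. The clearance to the nearest interior wall is 1137 mm.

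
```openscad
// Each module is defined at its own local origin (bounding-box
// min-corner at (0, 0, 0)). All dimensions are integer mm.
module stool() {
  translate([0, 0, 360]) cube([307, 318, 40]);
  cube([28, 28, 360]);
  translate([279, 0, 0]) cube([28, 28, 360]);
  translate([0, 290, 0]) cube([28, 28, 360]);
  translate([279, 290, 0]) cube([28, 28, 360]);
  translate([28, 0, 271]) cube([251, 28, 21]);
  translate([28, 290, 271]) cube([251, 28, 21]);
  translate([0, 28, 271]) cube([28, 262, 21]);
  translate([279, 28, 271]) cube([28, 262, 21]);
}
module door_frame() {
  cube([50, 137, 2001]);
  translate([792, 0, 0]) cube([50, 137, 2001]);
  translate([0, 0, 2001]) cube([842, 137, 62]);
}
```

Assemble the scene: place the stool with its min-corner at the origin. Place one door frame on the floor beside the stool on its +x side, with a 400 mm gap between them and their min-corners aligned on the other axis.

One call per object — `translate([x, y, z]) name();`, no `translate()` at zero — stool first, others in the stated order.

stool();
translate([707, 0, 0]) door_frame();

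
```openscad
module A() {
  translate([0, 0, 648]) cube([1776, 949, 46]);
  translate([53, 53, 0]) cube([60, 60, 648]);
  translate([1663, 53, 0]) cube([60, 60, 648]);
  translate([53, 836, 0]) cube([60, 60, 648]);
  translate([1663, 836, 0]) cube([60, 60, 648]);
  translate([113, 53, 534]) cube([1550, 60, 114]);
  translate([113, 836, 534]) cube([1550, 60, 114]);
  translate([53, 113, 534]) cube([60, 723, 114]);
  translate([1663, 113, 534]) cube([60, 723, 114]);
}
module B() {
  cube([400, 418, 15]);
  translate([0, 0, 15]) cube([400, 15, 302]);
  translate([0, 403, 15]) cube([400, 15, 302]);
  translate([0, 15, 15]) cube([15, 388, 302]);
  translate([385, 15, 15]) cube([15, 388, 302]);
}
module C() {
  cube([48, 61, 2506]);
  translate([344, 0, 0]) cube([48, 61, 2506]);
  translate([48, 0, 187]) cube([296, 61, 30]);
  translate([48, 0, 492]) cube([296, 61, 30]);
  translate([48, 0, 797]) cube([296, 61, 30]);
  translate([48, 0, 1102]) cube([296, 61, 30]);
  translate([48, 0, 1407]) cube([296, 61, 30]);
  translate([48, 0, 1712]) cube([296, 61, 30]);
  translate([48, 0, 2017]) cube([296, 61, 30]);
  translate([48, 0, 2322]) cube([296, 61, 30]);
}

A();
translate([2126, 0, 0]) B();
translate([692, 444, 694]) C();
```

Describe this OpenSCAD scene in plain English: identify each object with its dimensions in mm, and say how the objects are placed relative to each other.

A is a table with a 1776×949 mm rectangular top, 46 mm thick, top surface at z = 694 mm, supported by four 60×60 mm square legs, each inset 53 mm from the nearest pair of top edges, running from the floor. Four apron rails, 60 mm thick and 114 mm tall, run between adjacent legs with their top edges flush with the underside of the top and their outer faces flush with the legs' outer faces.

B is an open storage box with external size 400×418×317 mm and wall thickness 15 mm (the base is also 15 mm thick). The base covers the whole footprint; the four walls stand on the base, with the y-facing walls full-width and the x-facing walls fitting between their inner faces.

C is a wooden ladder with two side rails of 48×61 mm section and 2506 mm height, set 392 mm apart overall. Between them run 8 rectangular rungs (61 mm deep, 30 mm thick), front faces flush with the rails' −y face. The bottom of the first rung is 187 mm above the floor and each subsequent rung is 305 mm higher than the one below.

The open box is on the floor beside the table on its +x side. The ladder is on top of the table, centred.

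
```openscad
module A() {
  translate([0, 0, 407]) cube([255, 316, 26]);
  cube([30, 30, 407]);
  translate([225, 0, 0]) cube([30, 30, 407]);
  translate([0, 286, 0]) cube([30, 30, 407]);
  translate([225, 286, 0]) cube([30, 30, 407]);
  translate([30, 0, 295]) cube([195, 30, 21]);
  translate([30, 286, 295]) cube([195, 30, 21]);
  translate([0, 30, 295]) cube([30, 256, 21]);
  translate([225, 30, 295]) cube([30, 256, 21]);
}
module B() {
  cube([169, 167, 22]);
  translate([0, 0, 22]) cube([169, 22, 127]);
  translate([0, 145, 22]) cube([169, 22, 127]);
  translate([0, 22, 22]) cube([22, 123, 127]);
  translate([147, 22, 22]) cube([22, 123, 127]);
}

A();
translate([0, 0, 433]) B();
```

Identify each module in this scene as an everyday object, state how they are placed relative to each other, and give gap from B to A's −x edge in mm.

The open box's min-x is at 0; the stool's min-x is 0; gap = 0 mm.

A is a stool. B is an open box. The open box is on top of the stool. The gap from the open box to the stool's −x edge is 0 mm.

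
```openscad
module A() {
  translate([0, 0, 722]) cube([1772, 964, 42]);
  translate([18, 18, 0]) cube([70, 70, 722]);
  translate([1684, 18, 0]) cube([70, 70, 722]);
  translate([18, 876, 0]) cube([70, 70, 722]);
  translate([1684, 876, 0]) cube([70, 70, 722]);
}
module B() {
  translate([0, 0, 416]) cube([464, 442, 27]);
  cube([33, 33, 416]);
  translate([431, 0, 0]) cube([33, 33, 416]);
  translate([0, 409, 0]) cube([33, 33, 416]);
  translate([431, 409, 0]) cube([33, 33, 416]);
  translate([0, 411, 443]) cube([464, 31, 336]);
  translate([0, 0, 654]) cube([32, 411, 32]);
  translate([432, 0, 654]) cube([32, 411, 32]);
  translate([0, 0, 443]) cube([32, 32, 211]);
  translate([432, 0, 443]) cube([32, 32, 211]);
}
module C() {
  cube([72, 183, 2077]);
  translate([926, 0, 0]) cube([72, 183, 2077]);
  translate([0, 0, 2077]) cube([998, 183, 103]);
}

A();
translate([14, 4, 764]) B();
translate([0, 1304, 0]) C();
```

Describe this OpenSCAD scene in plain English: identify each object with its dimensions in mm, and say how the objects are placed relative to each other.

A is a table: top 1772 mm (x) × 964 mm (y), 42 mm thick, upper face at z = 764 mm, on four 70×70 mm square legs, each inset 18 mm from the nearest pair of top edges, running from z = 0 to the bottom of the top.

B is a chair. The seat is a 464×442×27 mm slab with its top at z = 443 mm, on four 33×33 mm corner legs (flush with the seat edges, standing on z = 0). A flat backrest 31 mm thick, 336 mm tall, spans the full seat width and rises from the seat top along its +y edge, rear face flush with the rear of the seat. Two armrests of 32×32 mm section run along each side from the seat's front edge to the front of the backrest, top faces 243 mm above the seat top and outer faces flush with the seat's x-edges; a 32×32 mm post under the front of each armrest stands on the seat at the front corner.

C is a rectangular door frame: two vertical jambs of 72×183 mm section, 2077 mm tall, with a clear opening 854 mm wide between their inner faces. A header 103 mm tall and 183 mm deep lies on top of the jambs and spans the full outside width.

The chair is on top of the table. The door frame is on the floor beside the table on its +y side.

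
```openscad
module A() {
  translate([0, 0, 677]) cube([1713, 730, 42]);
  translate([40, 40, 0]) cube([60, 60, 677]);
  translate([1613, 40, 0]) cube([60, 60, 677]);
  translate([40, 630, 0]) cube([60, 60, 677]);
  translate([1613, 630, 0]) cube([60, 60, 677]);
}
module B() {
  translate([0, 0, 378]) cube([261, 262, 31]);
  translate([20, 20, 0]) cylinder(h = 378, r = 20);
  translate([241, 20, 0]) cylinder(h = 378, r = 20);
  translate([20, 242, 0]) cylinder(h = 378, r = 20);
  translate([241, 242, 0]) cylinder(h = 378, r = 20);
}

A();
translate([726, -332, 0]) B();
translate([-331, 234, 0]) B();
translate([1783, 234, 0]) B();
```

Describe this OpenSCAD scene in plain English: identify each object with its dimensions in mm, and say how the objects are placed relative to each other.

A is a table with a 1713×730 mm rectangular top, 42 mm thick, top surface at z = 719 mm, supported by four 60×60 mm square legs, each inset 40 mm from the nearest pair of top edges, running from the floor.

B is a four-legged stool. The seat is a 261×262×31 mm slab whose top surface is at z = 409 mm; four round legs, each 40 mm in diameter, run from the floor (z = 0) to the underside of the seat, each leg's axis is inset half a diameter from the nearest pair of seat edges (so the leg's bounding box is flush with the corner).

Three stools sit around the table at the −y, −x, +x sides.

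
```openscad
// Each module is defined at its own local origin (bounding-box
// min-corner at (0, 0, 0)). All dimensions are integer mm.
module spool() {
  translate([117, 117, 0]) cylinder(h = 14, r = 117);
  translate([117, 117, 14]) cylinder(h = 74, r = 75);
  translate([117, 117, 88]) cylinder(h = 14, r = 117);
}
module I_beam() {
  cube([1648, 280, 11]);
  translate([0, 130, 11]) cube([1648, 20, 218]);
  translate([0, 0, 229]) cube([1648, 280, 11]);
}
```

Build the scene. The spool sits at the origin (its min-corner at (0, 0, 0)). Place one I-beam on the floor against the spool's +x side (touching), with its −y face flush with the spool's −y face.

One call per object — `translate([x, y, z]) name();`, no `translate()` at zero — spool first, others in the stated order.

spool();
translate([234, 0, 0]) I_beam();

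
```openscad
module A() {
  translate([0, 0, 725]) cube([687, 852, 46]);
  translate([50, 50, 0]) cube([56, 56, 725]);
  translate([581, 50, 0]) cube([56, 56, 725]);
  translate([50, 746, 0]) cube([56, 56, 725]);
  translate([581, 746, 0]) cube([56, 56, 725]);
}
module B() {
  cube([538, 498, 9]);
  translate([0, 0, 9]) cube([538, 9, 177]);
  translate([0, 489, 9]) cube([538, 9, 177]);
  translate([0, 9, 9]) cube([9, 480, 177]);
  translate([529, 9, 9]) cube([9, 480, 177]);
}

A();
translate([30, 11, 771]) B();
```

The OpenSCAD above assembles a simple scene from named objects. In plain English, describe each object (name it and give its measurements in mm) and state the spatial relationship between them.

A is a table: top 687 mm (x) × 852 mm (y), 46 mm thick, upper face at z = 771 mm, on four 56×56 mm square legs, each inset 50 mm from the nearest pair of top edges, running from z = 0 to the bottom of the top.

B is an open-topped rectangular box: outside dimensions 538×498×186 mm, with a uniform wall and base thickness of 9 mm. The base is a full 538×498 slab on the floor; four walls sit on top of the base. The front and back walls (the −y and +y sides) span the full width; the two side walls fit between them.

The open box is on top of the table.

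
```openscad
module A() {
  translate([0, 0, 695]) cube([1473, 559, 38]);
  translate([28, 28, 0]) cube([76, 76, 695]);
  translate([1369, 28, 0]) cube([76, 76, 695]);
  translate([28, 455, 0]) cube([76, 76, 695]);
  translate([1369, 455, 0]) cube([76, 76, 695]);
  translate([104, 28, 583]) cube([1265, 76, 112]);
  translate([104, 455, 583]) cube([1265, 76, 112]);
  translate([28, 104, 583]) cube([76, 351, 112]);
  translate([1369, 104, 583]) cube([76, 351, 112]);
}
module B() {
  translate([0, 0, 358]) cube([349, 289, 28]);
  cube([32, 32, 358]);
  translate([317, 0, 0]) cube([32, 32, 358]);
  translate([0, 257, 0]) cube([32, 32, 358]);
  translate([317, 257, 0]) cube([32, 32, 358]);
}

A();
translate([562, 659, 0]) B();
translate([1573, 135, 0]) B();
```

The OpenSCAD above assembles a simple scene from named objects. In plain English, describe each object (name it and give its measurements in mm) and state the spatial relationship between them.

A is a rectangular dining table. The top is 1473×559×38 mm with its upper surface at z = 733 mm. It stands on four 76×76 mm square legs, each inset 28 mm from the nearest pair of top edges, running from the floor to the underside of the top. Four apron rails, 76 mm thick and 112 mm tall, run between adjacent legs with their top edges flush with the underside of the top and their outer faces flush with the legs' outer faces.

B is a simple wooden stool: a rectangular seat 349 mm (x) by 289 mm (y), 28 mm thick, top face at z = 386 mm, on four square legs, each 32×32 mm in cross-section. The legs rest on z = 0, each flush with a corner of the seat.

Two stools sit around the table at the +y, +x sides.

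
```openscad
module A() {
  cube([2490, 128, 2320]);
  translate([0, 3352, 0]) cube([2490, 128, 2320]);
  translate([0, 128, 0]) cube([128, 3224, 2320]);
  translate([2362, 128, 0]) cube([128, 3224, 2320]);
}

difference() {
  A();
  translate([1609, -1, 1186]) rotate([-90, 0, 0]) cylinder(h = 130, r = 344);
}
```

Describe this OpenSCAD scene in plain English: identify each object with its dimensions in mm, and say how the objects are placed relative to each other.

A is the wall frame of a small rectangular building: four walls, each 2320 mm tall and 128 mm thick, enclosing a footprint 2490 mm (x) by 3480 mm (y) outside-to-outside, with no floor or roof. The front and back walls (the −y and +y sides) span the full width; the two side walls fit between them.

The house frame has a circular hole of radius 344 mm through its front wall, centred at (x = 1609, z = 1186).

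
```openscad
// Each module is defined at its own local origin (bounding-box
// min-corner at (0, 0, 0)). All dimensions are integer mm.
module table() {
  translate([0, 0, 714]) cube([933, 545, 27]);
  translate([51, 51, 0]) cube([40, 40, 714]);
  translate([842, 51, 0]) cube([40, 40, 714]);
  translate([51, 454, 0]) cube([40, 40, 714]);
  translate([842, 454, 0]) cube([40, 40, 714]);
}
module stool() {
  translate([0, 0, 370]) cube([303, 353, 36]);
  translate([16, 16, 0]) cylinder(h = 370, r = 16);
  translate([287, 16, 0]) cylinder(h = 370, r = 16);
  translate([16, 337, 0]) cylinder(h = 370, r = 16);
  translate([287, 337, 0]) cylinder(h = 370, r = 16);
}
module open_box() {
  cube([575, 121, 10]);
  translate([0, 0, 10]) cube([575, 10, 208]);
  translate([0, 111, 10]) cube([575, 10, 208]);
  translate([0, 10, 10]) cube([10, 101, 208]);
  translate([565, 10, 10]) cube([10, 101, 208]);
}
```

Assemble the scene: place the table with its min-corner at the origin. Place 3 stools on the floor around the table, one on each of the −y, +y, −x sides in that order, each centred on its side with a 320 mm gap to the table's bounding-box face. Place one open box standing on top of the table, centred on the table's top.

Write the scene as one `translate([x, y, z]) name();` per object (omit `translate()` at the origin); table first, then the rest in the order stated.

table();
translate([315, -673, 0]) stool();
translate([315, 865, 0]) stool();
translate([-623, 96, 0]) stool();
translate([179, 212, 741]) open_box();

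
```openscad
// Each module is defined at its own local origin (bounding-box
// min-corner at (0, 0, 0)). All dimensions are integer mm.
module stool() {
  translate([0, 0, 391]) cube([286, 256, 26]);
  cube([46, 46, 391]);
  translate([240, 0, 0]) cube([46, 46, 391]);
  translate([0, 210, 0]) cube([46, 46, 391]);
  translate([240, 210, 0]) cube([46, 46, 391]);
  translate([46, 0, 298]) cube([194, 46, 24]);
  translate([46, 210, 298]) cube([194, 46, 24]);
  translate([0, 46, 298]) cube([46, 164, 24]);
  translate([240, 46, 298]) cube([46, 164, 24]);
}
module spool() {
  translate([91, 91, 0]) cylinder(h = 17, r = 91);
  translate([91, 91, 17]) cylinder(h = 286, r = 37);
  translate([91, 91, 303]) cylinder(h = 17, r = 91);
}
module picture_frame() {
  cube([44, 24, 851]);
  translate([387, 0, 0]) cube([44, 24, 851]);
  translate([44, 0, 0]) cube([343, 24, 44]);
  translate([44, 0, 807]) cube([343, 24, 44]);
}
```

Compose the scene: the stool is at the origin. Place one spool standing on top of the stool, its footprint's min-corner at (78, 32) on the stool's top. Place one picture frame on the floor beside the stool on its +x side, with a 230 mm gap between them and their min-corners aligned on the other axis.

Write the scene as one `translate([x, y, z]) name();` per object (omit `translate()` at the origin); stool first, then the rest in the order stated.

stool();
translate([78, 32, 417]) spool();
translate([516, 0, 0]) picture_frame();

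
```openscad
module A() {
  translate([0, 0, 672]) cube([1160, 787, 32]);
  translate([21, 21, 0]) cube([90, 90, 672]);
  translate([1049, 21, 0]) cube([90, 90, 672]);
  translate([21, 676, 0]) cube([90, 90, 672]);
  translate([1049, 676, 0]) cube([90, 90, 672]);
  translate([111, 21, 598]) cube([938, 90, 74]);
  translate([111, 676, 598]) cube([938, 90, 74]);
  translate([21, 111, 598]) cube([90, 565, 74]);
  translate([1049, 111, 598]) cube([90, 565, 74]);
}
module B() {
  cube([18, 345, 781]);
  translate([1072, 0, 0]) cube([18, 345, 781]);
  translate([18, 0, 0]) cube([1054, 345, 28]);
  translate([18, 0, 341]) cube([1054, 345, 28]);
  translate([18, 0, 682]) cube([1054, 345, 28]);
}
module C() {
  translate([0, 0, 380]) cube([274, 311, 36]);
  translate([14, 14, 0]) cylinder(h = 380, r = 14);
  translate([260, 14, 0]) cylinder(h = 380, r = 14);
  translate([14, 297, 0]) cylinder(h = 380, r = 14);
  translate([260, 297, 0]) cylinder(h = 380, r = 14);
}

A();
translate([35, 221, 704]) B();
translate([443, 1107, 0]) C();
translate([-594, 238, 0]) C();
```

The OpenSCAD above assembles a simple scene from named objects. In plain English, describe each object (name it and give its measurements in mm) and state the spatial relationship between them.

A is a rectangular dining table. The top is 1160×787×32 mm with its upper surface at z = 704 mm. It stands on four 90×90 mm square legs, each inset 21 mm from the nearest pair of top edges, running from the floor to the underside of the top. Four apron rails, 90 mm thick and 74 mm tall, run between adjacent legs with their top edges flush with the underside of the top and their outer faces flush with the legs' outer faces.

B is a bookshelf 1090 mm wide overall, 345 mm deep and 781 mm tall. The two sides are 18 mm thick vertical panels. 3 horizontal shelves of 28 mm thickness span between the inner faces of the sides; the lowest shelf sits on the floor and shelves are stacked with a clear vertical gap of 313 mm between each pair.

C is a four-legged stool. The seat is 274×311 mm, 36 mm thick, top at z = 416 mm. It stands on four round legs, each 28 mm in diameter, from z = 0 to the seat underside, each leg's axis is inset half a diameter from the nearest pair of seat edges (so the leg's bounding box is flush with the corner).

The bookshelf is on top of the table, centred. Two stools sit around the table at the +y, −x sides.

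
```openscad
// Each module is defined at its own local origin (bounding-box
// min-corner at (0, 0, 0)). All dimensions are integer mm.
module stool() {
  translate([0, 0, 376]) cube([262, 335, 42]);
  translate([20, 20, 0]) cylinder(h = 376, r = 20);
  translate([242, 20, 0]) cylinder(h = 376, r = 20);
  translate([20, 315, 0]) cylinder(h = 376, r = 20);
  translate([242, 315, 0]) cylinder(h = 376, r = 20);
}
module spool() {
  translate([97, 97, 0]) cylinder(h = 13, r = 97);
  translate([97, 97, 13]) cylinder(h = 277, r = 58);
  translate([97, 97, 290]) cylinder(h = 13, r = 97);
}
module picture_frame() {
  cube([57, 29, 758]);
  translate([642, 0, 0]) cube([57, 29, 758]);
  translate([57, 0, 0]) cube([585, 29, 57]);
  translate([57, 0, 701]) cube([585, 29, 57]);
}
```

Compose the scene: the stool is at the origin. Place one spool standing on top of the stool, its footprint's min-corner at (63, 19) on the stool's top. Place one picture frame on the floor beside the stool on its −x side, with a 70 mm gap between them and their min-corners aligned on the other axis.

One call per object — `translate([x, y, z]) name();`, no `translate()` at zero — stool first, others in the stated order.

stool();
translate([63, 19, 418]) spool();
translate([-769, 0, 0]) picture_frame();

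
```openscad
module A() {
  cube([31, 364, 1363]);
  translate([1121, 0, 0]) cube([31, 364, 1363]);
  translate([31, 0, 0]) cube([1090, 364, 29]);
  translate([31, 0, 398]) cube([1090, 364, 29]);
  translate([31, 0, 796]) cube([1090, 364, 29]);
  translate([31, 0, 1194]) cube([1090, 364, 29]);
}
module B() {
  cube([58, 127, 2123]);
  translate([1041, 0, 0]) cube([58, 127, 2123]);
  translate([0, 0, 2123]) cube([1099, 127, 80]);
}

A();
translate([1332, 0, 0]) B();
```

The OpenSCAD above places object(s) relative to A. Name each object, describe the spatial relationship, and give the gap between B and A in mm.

The door frame's nearest face is 180 mm from the bookshelf's +x face.

A is a bookshelf. B is a door frame. The door frame is on the floor beside the bookshelf on its +x side. The gap between the door frame and the bookshelf is 180 mm.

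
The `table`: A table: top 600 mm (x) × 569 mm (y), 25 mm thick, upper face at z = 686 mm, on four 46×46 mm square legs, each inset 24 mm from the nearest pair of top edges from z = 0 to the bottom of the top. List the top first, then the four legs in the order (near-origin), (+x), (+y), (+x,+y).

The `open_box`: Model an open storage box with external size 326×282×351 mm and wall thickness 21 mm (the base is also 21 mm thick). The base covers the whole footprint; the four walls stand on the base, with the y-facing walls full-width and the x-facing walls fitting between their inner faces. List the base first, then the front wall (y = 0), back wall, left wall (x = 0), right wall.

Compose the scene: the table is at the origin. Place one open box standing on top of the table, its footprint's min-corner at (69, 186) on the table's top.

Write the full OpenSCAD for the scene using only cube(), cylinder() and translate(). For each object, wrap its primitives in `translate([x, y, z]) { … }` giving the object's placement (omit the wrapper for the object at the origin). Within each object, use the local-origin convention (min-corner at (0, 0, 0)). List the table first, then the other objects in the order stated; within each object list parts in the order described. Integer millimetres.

translate([0, 0, 661]) cube([600, 569, 25]);
translate([24, 24, 0]) cube([46, 46, 661]);
translate([530, 24, 0]) cube([46, 46, 661]);
translate([24, 499, 0]) cube([46, 46, 661]);
translate([530, 499, 0]) cube([46, 46, 661]);
translate([69, 186, 686]) {
  cube([326, 282, 21]);
  translate([0, 0, 21]) cube([326, 21, 330]);
  translate([0, 261, 21]) cube([326, 21, 330]);
  translate([0, 21, 21]) cube([21, 240, 330]);
  translate([305, 21, 21]) cube([21, 240, 330]);
}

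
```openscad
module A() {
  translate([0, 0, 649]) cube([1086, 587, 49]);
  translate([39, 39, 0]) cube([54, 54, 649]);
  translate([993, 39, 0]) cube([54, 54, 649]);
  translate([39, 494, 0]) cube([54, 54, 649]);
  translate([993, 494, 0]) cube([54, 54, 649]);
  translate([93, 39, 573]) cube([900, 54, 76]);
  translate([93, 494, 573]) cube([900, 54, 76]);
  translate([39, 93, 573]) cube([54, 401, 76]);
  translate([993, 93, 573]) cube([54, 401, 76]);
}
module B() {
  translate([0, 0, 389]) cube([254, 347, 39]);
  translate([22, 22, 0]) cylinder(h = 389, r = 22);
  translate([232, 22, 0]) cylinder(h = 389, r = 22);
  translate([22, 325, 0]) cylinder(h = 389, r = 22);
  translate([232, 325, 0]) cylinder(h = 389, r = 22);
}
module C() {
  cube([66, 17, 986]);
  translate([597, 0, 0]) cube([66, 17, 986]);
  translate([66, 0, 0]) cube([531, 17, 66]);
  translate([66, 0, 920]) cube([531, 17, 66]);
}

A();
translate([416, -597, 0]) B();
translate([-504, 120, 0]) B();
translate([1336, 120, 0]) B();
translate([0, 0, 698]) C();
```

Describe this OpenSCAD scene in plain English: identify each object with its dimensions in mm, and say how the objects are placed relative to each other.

A is a rectangular dining table. The top is 1086×587×49 mm with its upper surface at z = 698 mm. It stands on four 54×54 mm square legs, each inset 39 mm from the nearest pair of top edges, running from the floor to the underside of the top. Four apron rails, 54 mm thick and 76 mm tall, run between adjacent legs with their top edges flush with the underside of the top and their outer faces flush with the legs' outer faces.

B is a simple wooden stool: a rectangular seat 254 mm (x) by 347 mm (y), 39 mm thick, top face at z = 428 mm, on four round legs, each 44 mm in diameter. The legs rest on z = 0, each leg's axis is inset half a diameter from the nearest pair of seat edges (so the leg's bounding box is flush with the corner).

C is a picture frame with a 531×854 mm rectangular opening (x by z) and a uniform 66 mm border on every side. Frame depth is 17 mm along y. It is built from two vertical stiles running the full outside height and two horizontal rails spanning the gap between the stiles.

Three stools sit around the table at the −y, −x, +x sides. The picture frame is on top of the table.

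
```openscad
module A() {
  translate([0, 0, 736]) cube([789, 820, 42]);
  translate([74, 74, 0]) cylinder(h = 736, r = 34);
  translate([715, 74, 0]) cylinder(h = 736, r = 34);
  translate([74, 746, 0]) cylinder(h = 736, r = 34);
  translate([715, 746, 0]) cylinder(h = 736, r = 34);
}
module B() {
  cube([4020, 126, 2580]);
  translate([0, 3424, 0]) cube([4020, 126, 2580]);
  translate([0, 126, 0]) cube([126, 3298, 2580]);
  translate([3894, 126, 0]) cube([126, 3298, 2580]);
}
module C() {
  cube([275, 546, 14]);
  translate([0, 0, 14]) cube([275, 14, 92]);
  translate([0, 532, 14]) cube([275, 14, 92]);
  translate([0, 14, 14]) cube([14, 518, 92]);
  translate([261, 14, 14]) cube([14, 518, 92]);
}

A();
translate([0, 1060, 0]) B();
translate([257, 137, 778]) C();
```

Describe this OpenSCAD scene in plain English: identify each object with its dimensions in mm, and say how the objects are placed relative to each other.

A is a table with a 789×820 mm rectangular top, 42 mm thick, top surface at z = 778 mm, supported by four round legs of 68 mm diameter, each leg's bounding box inset 40 mm from the nearest pair of top edges, running from the floor.

B is the wall frame of a small rectangular building: four walls, each 2580 mm tall and 126 mm thick, enclosing a footprint 4020 mm (x) by 3550 mm (y) outside-to-outside, with no floor or roof. The front and back walls (the −y and +y sides) span the full width; the two side walls fit between them.

C is an open storage box with external size 275×546×106 mm and wall thickness 14 mm (the base is also 14 mm thick). The base covers the whole footprint; the four walls stand on the base, with the y-facing walls full-width and the x-facing walls fitting between their inner faces.

The house frame is on the floor beside the table on its +y side. The open box is on top of the table, centred.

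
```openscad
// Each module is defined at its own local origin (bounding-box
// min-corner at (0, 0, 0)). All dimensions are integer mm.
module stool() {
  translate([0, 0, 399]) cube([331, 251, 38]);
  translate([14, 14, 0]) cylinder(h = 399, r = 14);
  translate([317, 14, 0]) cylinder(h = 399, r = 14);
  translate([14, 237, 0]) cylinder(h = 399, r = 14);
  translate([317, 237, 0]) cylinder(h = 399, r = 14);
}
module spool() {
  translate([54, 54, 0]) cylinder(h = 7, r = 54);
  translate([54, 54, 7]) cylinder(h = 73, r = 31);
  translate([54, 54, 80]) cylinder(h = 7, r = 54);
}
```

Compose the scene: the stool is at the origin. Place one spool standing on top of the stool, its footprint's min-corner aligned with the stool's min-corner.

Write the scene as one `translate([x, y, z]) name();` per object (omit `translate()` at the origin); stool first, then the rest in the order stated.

stool();
translate([0, 0, 437]) spool();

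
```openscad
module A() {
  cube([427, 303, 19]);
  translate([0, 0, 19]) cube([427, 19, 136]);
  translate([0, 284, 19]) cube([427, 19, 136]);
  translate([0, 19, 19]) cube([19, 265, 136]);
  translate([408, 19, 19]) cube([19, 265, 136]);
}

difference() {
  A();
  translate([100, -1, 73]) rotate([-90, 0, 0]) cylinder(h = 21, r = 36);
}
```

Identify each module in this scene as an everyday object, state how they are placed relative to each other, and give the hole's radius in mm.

A is an open box. The open box has a circular hole through its front wall. The hole's radius is 36 mm.

The subtracted cylinder has r = 36 mm.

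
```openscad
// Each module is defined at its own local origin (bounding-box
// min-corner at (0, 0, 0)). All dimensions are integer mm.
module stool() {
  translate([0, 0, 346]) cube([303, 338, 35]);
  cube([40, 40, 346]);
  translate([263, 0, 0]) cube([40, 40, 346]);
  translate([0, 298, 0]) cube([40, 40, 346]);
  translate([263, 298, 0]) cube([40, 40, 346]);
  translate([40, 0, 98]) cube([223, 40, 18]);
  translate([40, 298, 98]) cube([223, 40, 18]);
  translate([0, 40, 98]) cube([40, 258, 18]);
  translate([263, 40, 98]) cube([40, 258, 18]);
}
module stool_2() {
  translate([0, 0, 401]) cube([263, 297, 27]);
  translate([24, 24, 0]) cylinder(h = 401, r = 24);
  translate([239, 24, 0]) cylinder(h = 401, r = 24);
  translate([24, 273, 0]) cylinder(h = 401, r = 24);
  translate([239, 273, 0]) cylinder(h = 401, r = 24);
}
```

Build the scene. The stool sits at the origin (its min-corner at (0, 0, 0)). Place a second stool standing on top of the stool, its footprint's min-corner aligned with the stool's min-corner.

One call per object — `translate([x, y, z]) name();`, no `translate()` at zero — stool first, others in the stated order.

stool();
translate([0, 0, 381]) stool_2();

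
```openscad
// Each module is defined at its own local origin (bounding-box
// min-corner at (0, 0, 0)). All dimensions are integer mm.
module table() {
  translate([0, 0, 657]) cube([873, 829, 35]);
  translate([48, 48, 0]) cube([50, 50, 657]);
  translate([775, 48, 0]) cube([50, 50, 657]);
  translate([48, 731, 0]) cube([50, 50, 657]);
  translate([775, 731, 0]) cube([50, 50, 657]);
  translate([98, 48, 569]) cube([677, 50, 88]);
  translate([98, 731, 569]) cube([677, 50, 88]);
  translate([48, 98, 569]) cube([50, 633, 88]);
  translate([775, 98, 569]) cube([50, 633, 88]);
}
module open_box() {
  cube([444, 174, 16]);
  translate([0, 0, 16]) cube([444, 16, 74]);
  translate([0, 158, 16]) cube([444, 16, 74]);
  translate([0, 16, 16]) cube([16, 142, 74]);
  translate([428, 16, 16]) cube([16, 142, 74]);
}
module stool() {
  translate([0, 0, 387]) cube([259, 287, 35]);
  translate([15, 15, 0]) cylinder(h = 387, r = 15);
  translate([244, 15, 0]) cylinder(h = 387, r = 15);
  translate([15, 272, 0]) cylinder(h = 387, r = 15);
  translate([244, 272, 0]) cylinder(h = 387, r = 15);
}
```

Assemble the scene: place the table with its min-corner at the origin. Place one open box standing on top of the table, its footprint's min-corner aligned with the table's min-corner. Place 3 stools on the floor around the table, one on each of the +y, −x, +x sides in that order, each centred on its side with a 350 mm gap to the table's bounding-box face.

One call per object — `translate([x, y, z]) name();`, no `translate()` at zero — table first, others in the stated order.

table();
translate([0, 0, 692]) open_box();
translate([307, 1179, 0]) stool();
translate([-609, 271, 0]) stool();
translate([1223, 271, 0]) stool();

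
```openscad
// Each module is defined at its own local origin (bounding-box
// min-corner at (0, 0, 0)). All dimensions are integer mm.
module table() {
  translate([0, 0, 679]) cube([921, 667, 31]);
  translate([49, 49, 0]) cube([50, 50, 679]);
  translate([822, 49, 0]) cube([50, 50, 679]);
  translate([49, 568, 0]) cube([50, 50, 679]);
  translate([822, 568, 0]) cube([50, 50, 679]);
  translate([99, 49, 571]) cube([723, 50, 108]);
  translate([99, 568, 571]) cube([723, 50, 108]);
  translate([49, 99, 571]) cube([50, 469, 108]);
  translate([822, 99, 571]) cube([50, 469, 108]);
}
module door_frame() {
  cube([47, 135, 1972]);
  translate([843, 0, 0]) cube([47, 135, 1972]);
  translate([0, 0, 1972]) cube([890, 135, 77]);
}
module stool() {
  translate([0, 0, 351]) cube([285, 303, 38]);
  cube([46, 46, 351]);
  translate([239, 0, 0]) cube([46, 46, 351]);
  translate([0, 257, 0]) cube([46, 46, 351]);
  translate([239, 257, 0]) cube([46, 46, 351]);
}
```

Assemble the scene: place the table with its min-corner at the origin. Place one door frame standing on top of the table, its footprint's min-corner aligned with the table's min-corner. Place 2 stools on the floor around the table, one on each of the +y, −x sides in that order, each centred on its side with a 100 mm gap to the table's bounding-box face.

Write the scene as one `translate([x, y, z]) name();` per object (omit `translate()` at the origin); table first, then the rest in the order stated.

table();
translate([0, 0, 710]) door_frame();
translate([318, 767, 0]) stool();
translate([-385, 182, 0]) stool();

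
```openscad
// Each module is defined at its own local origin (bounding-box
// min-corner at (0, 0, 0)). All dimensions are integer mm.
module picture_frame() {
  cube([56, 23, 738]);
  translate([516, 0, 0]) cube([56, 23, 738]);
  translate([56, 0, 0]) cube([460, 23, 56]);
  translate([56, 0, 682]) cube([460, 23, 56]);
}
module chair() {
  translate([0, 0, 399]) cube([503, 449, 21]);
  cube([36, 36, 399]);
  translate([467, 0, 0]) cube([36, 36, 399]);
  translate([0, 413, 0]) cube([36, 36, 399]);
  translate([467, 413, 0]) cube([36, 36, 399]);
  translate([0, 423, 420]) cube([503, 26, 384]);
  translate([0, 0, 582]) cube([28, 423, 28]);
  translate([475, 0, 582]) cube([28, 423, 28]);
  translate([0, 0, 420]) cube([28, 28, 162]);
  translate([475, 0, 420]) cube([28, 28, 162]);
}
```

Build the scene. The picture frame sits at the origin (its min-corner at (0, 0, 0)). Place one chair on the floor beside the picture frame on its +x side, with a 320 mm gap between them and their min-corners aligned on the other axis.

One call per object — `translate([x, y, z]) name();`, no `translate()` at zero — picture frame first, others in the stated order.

picture_frame();
translate([892, 0, 0]) chair();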